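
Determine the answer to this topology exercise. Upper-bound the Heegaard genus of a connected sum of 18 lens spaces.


Heegaard genus satisfies g(A#B) <= g(A) + g(B).
Each lens space has g = 1.
Upper bound: 18 * 1 = 18

18


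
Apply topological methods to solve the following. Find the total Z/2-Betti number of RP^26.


H^k(RP^26; Z/2) = Z/2 for each 0 <= k <= 26.
Total dimension = 26 + 1 = 27

27


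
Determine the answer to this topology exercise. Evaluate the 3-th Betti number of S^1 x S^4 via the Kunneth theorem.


Each S^d has Poincare polynomial 1 + t^d.
The product S^1 x S^4 has Poincare polynomial prod(1+t^d_i).
Expanding: b_0=1, b_1=1, b_4=1, b_5=1.
b_3 = 0

0


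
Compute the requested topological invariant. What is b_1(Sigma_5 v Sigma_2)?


For a wedge: H_1(A v B) = H_1(A) + H_1(B).
b_1(Sigma_5) = 10, b_1(Sigma_2) = 4.
b_1 = 10 + 4 = 14

14


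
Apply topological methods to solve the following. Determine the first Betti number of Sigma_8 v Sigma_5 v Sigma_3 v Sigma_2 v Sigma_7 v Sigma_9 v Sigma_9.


For a wedge X v Y: reduced H_k(X v Y) = H_k(X) + H_k(Y).
Each Sigma_g contributes b_1 = 2g.
b_1 = 16 + 10 + 6 + 4 + 14 + 18 + 18 = 86

86


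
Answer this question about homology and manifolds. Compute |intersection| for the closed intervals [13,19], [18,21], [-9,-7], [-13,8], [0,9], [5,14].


Intersection = [max(a_i), min(b_i)] = [18, -7].
Since 18 > -7, the intersection is empty.
Length = 0

0


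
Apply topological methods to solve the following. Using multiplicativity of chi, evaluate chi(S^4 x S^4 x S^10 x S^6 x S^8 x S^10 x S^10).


chi is multiplicative: chi(X x Y) = chi(X) chi(Y).
Each even-dim sphere has chi = 2. There are 7 factors.
chi = 2^7 = 128

128


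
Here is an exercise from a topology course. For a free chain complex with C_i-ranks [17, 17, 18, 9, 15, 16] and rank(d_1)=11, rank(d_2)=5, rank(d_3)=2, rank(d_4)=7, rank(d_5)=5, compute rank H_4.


rank H_k = rank(ker d_k) - rank(im d_{k+1}).
rank(ker d_4) = rank(C_4) - rank(d_4) = 15 - 7 = 8.
rank(im d_{4+1}) = 5.
rank H_4 = 8 - 5 = 3

3


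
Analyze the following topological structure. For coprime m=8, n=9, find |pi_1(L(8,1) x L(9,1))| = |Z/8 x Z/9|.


pi_1(X x Y) = pi_1(X) x pi_1(Y).
pi_1(L(8,1)) = Z/8, pi_1(L(9,1)) = Z/9.
|Z/8 x Z/9| = 8 * 9 = 72

72


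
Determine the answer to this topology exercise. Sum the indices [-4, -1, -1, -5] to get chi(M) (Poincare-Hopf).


Poincare-Hopf: chi(M) = sum of indices of zeros.
chi = (-4) + (-1) + (-1) + (-5) = -11

-11


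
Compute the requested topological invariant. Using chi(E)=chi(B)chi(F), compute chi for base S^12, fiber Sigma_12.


chi(S^12) = 2 (n even), chi(Sigma_12) = 2 - 2*12 = -22.
chi(E) = 2 * (-22) = -44

-44


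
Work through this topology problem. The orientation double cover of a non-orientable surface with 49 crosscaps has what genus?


chi(N_49) = 2 - 49 = -47.
Double cover: chi(Sigma_g) = 2 * chi(N_49) = 2*(-47) = -94.
2 - 2g = -94, so g = (2 - (-94))/2 = 96/2 = 48

48


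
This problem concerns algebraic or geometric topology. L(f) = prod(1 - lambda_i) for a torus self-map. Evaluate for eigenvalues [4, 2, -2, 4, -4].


For a torus self-map: L(f) = det(I - A) where A acts on H_1.
L(f) = (1-4) * (1-2) * (1--2) * (1-4) * (1--4) = -3 * -1 * 3 * -3 * 5 = -135

-135


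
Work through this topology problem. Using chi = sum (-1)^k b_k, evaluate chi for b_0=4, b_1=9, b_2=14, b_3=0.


chi = sum_k (-1)^k b_k.
= (4) + (-9) + (14) + (0)
= 9

9


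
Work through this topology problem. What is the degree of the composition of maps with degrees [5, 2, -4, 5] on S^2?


Degree is multiplicative: deg(composition) = product of degrees.
= (5) * (2) * (-4) * (5) = -200

-200


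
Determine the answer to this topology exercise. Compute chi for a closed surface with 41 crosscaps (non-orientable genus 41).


For a non-orientable closed surface with k crosscaps: chi = 2 - k.
Here k = 41.
chi = 2 - 41 = -39

-39


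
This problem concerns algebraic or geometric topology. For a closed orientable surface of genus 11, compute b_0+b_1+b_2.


For Sigma_11: b_0 = 1, b_1 = 2g = 22, b_2 = 1.
Total = 1 + 22 + 1 = 24

24


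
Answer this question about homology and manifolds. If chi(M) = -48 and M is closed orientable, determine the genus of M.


chi = 2 - 2g for closed orientable surfaces.
-48 = 2 - 2g
2g = 2 - (-48) = 50
g = 25

25


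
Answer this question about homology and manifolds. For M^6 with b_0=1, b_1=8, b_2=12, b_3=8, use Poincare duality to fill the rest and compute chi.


By Poincare duality b_k = b_{6-k}, so full Betti numbers: b_0=1, b_1=8, b_2=12, b_3=8, b_4=12, b_5=8, b_6=1.
chi = sum (-1)^k b_k = 2

2


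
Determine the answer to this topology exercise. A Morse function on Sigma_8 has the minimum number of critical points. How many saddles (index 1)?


A perfect Morse function has m_k = b_k.
For Sigma_8: b_0=1, b_1=2g=16, b_2=1.
Saddles m_1 = 2g = 16

16


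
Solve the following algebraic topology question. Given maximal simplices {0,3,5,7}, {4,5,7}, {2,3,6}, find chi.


Enumerate all faces; f-vector: f_0=7, f_1=11, f_2=6, f_3=1.
chi = sum (-1)^k f_k = 1

1


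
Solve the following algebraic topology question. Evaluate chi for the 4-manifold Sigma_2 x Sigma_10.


chi(Sigma_2) = 2 - 2*2 = -2
chi(Sigma_10) = 2 - 2*10 = -18
chi(product) = (-2) * (-18) = 36

36


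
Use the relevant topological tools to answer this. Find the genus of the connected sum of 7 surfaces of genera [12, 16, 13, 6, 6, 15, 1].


Genus is additive under connected sum of orientable surfaces.
g = 12 + 16 + 13 + 6 + 6 + 15 + 1 = 69

69


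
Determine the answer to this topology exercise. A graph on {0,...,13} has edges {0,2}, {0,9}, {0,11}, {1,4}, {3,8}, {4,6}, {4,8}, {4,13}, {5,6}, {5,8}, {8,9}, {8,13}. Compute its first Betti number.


b_1 = E - V + (number of components).
E = 12, V = 14, components = 4.
b_1 = 12 - 14 + 4 = 2

2


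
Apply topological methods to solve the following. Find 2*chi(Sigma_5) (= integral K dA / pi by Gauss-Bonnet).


Gauss-Bonnet: integral K dA = 2*pi*chi(M).
chi(Sigma_5) = 2 - 2*5 = -8.
(integral K dA)/pi = 2*chi = 2*(-8) = -16

-16


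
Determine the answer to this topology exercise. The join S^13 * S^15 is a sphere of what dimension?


Join of spheres: S^m * S^n = S^{m+n+1}.
dim = 13 + 15 + 1 = 29

29


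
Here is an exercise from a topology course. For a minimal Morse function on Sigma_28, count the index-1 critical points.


A perfect Morse function has m_k = b_k.
For Sigma_28: b_0=1, b_1=2g=56, b_2=1.
Saddles m_1 = 2g = 56

56


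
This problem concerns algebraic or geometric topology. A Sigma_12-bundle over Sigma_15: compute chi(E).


For a fiber bundle F -> E -> B (with CW structure): chi(E) = chi(B) * chi(F).
chi(Sigma_15) = -28, chi(Sigma_12) = -22.
chi(E) = (-28) * (-22) = 616

616


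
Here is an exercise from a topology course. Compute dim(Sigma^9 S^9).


Each suspension raises dimension by 1: Sigma S^n = S^{n+1}.
Sigma^9 S^9 = S^{9+9} = S^18

18


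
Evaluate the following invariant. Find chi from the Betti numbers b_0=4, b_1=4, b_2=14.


chi = sum_k (-1)^k b_k.
= (4) + (-4) + (14)
= 14

14


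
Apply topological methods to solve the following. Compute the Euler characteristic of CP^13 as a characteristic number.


For any closed oriented manifold, <e(TM),[M]> = chi(M).
chi(CP^13) = 13+1 = 14

14


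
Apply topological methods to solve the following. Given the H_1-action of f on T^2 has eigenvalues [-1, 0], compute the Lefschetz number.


For a torus self-map: L(f) = det(I - A) where A acts on H_1.
L(f) = (1--1) * (1-0) = 2 * 1 = 2

2


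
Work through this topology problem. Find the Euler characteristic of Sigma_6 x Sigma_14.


chi(Sigma_6) = 2 - 2*6 = -10
chi(Sigma_14) = 2 - 2*14 = -26
chi(product) = (-10) * (-26) = 260

260


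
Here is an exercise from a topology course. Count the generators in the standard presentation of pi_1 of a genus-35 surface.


Standard presentation: pi_1(Sigma_g) = <a_1,b_1,...,a_g,b_g | [a_1,b_1]...[a_g,b_g] = 1>.
Number of generators = 2g = 2*35 = 70

70


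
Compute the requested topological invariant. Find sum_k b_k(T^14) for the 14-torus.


b_k(T^14) = C(14,k), so the sum over k is sum_k C(14,k) = 2^14.
Total = 2^14 = 16384

16384


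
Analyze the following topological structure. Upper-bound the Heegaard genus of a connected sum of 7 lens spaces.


Heegaard genus satisfies g(A#B) <= g(A) + g(B).
Each lens space has g = 1.
Upper bound: 7 * 1 = 7

7


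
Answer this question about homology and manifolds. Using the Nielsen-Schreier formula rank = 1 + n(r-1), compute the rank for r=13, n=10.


Nielsen-Schreier: an index-n subgroup of F_r is free of rank 1 + n(r-1).
Equivalently: chi(cover) = n*chi(base); chi(vee_r S^1) = 1 - 13 = -12.
chi(E) = 10*(-12) = -120; rank = 1 - chi(E) = 1 - (-120) = 121.
rank = 1 + 10*(13-1) = 1 + 120 = 121

121


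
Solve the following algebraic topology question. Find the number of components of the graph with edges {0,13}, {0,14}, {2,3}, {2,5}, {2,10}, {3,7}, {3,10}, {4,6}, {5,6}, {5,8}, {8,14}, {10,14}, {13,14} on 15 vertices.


Run DFS/union-find over 15 vertices.
V = 15, E = 13.
Number of components = 5

5


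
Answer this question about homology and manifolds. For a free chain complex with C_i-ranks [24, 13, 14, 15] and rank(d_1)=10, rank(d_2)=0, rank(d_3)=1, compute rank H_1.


rank H_k = rank(ker d_k) - rank(im d_{k+1}).
rank(ker d_1) = rank(C_1) - rank(d_1) = 13 - 10 = 3.
rank(im d_{1+1}) = 0.
rank H_1 = 3 - 0 = 3

3


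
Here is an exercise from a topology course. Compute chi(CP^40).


CP^40 has one cell in each even dimension 0, 2, ..., 2*40 (40+1 cells total).
All cells are even-dimensional, so chi = number of cells.
chi = 40 + 1 = 41

41


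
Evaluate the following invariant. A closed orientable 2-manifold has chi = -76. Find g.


chi = 2 - 2g for closed orientable surfaces.
-76 = 2 - 2g
2g = 2 - (-76) = 78
g = 39

39


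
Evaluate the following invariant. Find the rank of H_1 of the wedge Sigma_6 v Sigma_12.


For a wedge: H_1(A v B) = H_1(A) + H_1(B).
b_1(Sigma_6) = 12, b_1(Sigma_12) = 24.
b_1 = 12 + 24 = 36

36


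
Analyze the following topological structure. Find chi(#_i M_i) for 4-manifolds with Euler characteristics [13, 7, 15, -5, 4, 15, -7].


For n-manifolds: chi(A#B) = chi(A) + chi(B) - chi(S^4).
chi(S^4) = 1 + (-1)^4 = 2.
chi(#) = (sum chi_i) - (7-1)*chi(S^4) = 42 - 6*2 = 30

30


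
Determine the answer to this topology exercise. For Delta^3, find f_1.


Delta^3 has 3+1 vertices. A 1-face is a choice of 1+1 vertices.
f_1 = C(3+1, 1+1) = C(4,2) = 6

6


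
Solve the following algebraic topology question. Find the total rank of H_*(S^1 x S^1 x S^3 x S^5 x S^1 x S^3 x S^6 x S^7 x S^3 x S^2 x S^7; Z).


Total Betti number is multiplicative under products.
Each S^d (d>=1) has total Betti number 2.
There are 11 sphere factors.
Total = 2^11 = 2048

2048


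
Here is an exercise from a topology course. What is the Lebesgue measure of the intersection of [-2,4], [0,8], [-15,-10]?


Intersection = [max(a_i), min(b_i)] = [0, -10].
Since 0 > -10, the intersection is empty.
Length = 0

0


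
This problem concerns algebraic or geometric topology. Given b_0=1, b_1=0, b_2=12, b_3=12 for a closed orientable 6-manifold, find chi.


By Poincare duality b_k = b_{6-k}, so full Betti numbers: b_0=1, b_1=0, b_2=12, b_3=12, b_4=12, b_5=0, b_6=1.
chi = sum (-1)^k b_k = 14

14


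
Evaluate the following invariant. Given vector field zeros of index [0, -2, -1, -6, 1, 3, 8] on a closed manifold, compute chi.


Poincare-Hopf: chi(M) = sum of indices of zeros.
chi = (0) + (-2) + (-1) + (-6) + (1) + (3) + (8) = 3

3


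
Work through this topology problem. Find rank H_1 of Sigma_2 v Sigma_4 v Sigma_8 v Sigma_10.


For a wedge X v Y: reduced H_k(X v Y) = H_k(X) + H_k(Y).
Each Sigma_g contributes b_1 = 2g.
b_1 = 4 + 8 + 16 + 20 = 48

48


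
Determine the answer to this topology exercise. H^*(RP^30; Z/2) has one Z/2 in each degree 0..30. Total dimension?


H^k(RP^30; Z/2) = Z/2 for each 0 <= k <= 30.
Total dimension = 30 + 1 = 31

31


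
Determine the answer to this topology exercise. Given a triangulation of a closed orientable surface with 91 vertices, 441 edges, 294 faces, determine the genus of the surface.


chi = V - E + F = 91 - 441 + 294 = -56
For orientable closed surface: chi = 2 - 2g, so g = (2 - chi)/2.
g = (2 - (-56)) / 2 = 58 / 2 = 29

29


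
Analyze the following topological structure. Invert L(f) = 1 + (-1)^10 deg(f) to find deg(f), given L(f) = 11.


L(f) = 1 + (-1)^10 deg(f) on S^10.
11 = 1 + (-1)^10 * deg(f)
(-1)^10 * deg(f) = 10
deg(f) = 10

10


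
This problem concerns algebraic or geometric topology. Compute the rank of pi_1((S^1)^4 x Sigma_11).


pi_1(A x B) = pi_1(A) x pi_1(B); rank of abelianization = b_1.
b_1(T^4) = 4, b_1(Sigma_11) = 2*11 = 22.
b_1(product) = 4 + 22 = 26

26


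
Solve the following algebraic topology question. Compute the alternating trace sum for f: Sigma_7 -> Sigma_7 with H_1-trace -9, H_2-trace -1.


L(f) = tr(f_0*) - tr(f_1*) + tr(f_2*).
= 1 - (-9) + (-1)
= 9

9


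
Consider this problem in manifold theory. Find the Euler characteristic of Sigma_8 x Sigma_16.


chi(Sigma_8) = 2 - 2*8 = -14
chi(Sigma_16) = 2 - 2*16 = -30
chi(product) = (-14) * (-30) = 420

420


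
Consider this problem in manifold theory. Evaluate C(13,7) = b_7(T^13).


By the Kunneth formula, b_k(T^n) = C(n,k).
b_7(T^13) = C(13,7).
C(13,7) = 13!/(7!*6!) = 1716

1716


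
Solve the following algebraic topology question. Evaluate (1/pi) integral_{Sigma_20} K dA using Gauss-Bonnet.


Gauss-Bonnet: integral K dA = 2*pi*chi(M).
chi(Sigma_20) = 2 - 2*20 = -38.
(integral K dA)/pi = 2*chi = 2*(-38) = -76

-76


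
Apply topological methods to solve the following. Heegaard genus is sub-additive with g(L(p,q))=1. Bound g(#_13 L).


Heegaard genus satisfies g(A#B) <= g(A) + g(B).
Each lens space has g = 1.
Upper bound: 13 * 1 = 13

13


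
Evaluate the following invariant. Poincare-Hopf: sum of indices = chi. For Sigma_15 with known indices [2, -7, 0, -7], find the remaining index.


Poincare-Hopf: sum of indices = chi(M).
chi(Sigma_15) = 2 - 2*15 = -28.
Sum of known indices = -12.
x = chi - (sum known) = -28 - (-12) = -16

-16


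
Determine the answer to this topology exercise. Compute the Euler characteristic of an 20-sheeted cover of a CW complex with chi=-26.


For a finite covering: chi(E) = (number of sheets) * chi(B).
chi(E) = 20 * (-26) = -520

-520


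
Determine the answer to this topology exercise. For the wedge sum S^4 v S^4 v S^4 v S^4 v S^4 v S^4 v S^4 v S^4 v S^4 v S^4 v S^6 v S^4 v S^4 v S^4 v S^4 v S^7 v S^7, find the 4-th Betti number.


For a wedge of spheres, H_k (k>0) is free on one generator per sphere of dimension k.
Spheres of dimension 4: count = 14.
b_4 = 14

14


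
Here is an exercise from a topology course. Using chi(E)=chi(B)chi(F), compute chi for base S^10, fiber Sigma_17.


chi(S^10) = 2 (n even), chi(Sigma_17) = 2 - 2*17 = -32.
chi(E) = 2 * (-32) = -64

-64


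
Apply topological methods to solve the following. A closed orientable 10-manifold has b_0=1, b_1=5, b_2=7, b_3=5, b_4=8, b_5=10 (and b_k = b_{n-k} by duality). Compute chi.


By Poincare duality b_k = b_{10-k}, so full Betti numbers: b_0=1, b_1=5, b_2=7, b_3=5, b_4=8, b_5=10, b_6=8, b_7=5, b_8=7, b_9=5, b_10=1.
chi = sum (-1)^k b_k = 2

2


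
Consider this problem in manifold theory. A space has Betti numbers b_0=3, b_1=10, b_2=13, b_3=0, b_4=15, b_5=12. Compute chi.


chi = sum_k (-1)^k b_k.
= (3) + (-10) + (13) + (0) + (15) + (-12)
= 9

9


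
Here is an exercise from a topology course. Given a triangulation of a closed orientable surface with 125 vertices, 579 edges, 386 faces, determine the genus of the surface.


chi = V - E + F = 125 - 579 + 386 = -68
For orientable closed surface: chi = 2 - 2g, so g = (2 - chi)/2.
g = (2 - (-68)) / 2 = 70 / 2 = 35

35


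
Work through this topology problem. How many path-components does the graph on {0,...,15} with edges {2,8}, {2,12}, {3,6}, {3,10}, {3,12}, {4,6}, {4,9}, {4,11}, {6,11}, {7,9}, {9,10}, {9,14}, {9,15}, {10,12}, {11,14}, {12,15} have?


Run DFS/union-find over 16 vertices.
V = 16, E = 16.
Number of components = 5

5


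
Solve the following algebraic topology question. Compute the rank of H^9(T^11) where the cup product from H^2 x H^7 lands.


Cup product: H^p x H^q -> H^{p+q}; here p+q = 2+7 = 9.
rank H^k(T^n) = C(n,k).
C(11,9) = 55

55


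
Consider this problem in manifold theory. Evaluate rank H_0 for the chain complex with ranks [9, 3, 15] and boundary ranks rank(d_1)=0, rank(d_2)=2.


rank H_k = rank(ker d_k) - rank(im d_{k+1}).
rank(ker d_0) = rank(C_0) - rank(d_0) = 9 - 0 = 9.
rank(im d_{0+1}) = 0.
rank H_0 = 9 - 0 = 9

9


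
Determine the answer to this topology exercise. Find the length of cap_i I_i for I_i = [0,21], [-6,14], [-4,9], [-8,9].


Intersection = [max(a_i), min(b_i)] = [0, 9].
Length = 9 - 0 = 9

9


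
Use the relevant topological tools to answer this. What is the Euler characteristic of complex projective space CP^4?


CP^4 has one cell in each even dimension 0, 2, ..., 2*4 (4+1 cells total).
All cells are even-dimensional, so chi = number of cells.
chi = 4 + 1 = 5

5


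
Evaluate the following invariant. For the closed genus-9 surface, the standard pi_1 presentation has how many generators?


Standard presentation: pi_1(Sigma_g) = <a_1,b_1,...,a_g,b_g | [a_1,b_1]...[a_g,b_g] = 1>.
Number of generators = 2g = 2*9 = 18

18


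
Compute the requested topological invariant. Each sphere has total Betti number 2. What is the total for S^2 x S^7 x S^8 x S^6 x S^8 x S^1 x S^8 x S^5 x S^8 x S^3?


Total Betti number is multiplicative under products.
Each S^d (d>=1) has total Betti number 2.
There are 10 sphere factors.
Total = 2^10 = 1024

1024


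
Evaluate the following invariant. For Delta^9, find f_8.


Delta^9 has 9+1 vertices. A 8-face is a choice of 8+1 vertices.
f_8 = C(9+1, 8+1) = C(10,9) = 10

10


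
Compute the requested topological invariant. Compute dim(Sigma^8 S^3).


Each suspension raises dimension by 1: Sigma S^n = S^{n+1}.
Sigma^8 S^3 = S^{3+8} = S^11

11


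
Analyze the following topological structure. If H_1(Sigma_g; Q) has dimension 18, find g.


For a closed orientable surface: b_1 = 2g.
18 = 2g
g = 18 / 2 = 9

9


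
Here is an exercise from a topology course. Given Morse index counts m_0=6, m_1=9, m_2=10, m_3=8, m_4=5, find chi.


Morse theory: chi(M) = sum_k (-1)^k m_k where m_k = #(index-k critical points).
= (6) + (-9) + (10) + (-8) + (5) = 4

4


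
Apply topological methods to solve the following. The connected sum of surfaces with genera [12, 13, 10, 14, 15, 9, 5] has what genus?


Genus is additive under connected sum of orientable surfaces.
g = 12 + 13 + 10 + 14 + 15 + 9 + 5 = 78

78


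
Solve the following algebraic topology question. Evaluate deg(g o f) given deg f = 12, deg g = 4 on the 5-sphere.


Degree is multiplicative under composition: deg(g o f) = deg(g) * deg(f).
= 4 * 12 = 48

48


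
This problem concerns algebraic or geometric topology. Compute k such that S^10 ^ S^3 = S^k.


S^m ^ S^n = S^{m+n}.
k = 10 + 3 = 13

13


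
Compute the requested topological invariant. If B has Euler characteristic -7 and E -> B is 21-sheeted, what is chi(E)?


For a finite covering: chi(E) = (number of sheets) * chi(B).
chi(E) = 21 * (-7) = -147

-147


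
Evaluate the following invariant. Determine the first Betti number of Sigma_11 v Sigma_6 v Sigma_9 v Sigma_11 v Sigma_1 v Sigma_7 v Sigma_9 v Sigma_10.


For a wedge X v Y: reduced H_k(X v Y) = H_k(X) + H_k(Y).
Each Sigma_g contributes b_1 = 2g.
b_1 = 22 + 12 + 18 + 22 + 2 + 14 + 18 + 20 = 128

128


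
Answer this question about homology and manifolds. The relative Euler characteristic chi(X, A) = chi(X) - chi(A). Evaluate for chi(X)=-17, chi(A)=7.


Relative Euler characteristic: chi(X, A) = chi(X) - chi(A).
= -17 - (7) = -24

-24


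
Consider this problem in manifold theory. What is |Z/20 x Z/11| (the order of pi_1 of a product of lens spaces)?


pi_1(X x Y) = pi_1(X) x pi_1(Y).
pi_1(L(20,1)) = Z/20, pi_1(L(11,1)) = Z/11.
|Z/20 x Z/11| = 20 * 11 = 220

220


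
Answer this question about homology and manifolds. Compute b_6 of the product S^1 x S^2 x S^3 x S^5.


Each S^d has Poincare polynomial 1 + t^d.
The product S^1 x S^2 x S^3 x S^5 has Poincare polynomial prod(1+t^d_i).
Expanding: b_0=1, b_1=1, b_2=1, b_3=2, b_4=1, b_5=2, b_6=2, b_7=1, b_8=2, b_9=1, b_10=1, b_11=1.
b_6 = 2

2


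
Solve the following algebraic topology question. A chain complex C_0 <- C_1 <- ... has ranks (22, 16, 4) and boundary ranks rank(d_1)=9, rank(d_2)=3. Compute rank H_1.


rank H_k = rank(ker d_k) - rank(im d_{k+1}).
rank(ker d_1) = rank(C_1) - rank(d_1) = 16 - 9 = 7.
rank(im d_{1+1}) = 3.
rank H_1 = 7 - 3 = 4

4


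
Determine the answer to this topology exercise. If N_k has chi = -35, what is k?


chi = 2 - k for closed non-orientable surfaces with k crosscaps.
-35 = 2 - k
k = 2 - (-35) = 37

37


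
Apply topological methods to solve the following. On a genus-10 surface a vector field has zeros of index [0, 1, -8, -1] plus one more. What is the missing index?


Poincare-Hopf: sum of indices = chi(M).
chi(Sigma_10) = 2 - 2*10 = -18.
Sum of known indices = -8.
x = chi - (sum known) = -18 - (-8) = -10

-10


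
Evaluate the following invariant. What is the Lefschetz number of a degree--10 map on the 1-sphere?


On S^1: L(f) = tr(f_0*) + (-1)^1 tr(f_1*) = 1 + (-1)^1 * deg(f).
L(f) = 1 + (-1)^1 * -10 = 1 + 10 = 11

11


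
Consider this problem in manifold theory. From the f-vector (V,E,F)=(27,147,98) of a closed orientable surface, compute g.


chi = V - E + F = 27 - 147 + 98 = -22
For orientable closed surface: chi = 2 - 2g, so g = (2 - chi)/2.
g = (2 - (-22)) / 2 = 24 / 2 = 12

12


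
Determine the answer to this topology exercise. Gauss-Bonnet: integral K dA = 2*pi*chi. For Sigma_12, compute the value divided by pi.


Gauss-Bonnet: integral K dA = 2*pi*chi(M).
chi(Sigma_12) = 2 - 2*12 = -22.
(integral K dA)/pi = 2*chi = 2*(-22) = -44

-44


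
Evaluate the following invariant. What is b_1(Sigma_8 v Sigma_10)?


For a wedge: H_1(A v B) = H_1(A) + H_1(B).
b_1(Sigma_8) = 16, b_1(Sigma_10) = 20.
b_1 = 16 + 20 = 36

36


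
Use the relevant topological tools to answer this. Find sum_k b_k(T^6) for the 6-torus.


b_k(T^6) = C(6,k), so the sum over k is sum_k C(6,k) = 2^6.
Total = 2^6 = 64

64


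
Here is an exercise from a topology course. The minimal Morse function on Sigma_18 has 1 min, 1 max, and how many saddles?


A perfect Morse function has m_k = b_k.
For Sigma_18: b_0=1, b_1=2g=36, b_2=1.
Saddles m_1 = 2g = 36

36


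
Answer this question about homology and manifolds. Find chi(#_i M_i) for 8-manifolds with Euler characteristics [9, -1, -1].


For n-manifolds: chi(A#B) = chi(A) + chi(B) - chi(S^8).
chi(S^8) = 1 + (-1)^8 = 2.
chi(#) = (sum chi_i) - (3-1)*chi(S^8) = 7 - 2*2 = 3

3


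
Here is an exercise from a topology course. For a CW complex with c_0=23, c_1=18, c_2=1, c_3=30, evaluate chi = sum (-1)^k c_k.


chi = sum_k (-1)^k c_k.
= (-1)^0*23 + (-1)^1*18 + (-1)^2*1 + (-1)^3*30
= (23) + (-18) + (1) + (-30)
= -24

-24


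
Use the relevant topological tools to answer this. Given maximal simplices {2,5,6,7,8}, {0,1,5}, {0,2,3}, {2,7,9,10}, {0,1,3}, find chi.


Enumerate all faces; f-vector: f_0=10, f_1=22, f_2=17, f_3=6, f_4=1.
chi = sum (-1)^k f_k = 0

0


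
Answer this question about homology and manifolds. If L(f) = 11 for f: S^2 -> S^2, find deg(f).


L(f) = 1 + (-1)^2 deg(f) on S^2.
11 = 1 + (-1)^2 * deg(f)
(-1)^2 * deg(f) = 10
deg(f) = 10

10


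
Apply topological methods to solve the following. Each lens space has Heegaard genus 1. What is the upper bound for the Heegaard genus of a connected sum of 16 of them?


Heegaard genus satisfies g(A#B) <= g(A) + g(B).
Each lens space has g = 1.
Upper bound: 16 * 1 = 16

16


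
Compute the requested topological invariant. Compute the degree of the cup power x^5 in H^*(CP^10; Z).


|x| = 2 in H^*(CP^n).
|x^5| = 5 * |x| = 5 * 2 = 10

10


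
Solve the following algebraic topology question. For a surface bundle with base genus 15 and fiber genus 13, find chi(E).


For a fiber bundle F -> E -> B (with CW structure): chi(E) = chi(B) * chi(F).
chi(Sigma_15) = -28, chi(Sigma_13) = -24.
chi(E) = (-28) * (-24) = 672

672


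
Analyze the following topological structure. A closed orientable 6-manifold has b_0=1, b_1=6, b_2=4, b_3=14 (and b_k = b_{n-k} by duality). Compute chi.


By Poincare duality b_k = b_{6-k}, so full Betti numbers: b_0=1, b_1=6, b_2=4, b_3=14, b_4=4, b_5=6, b_6=1.
chi = sum (-1)^k b_k = -16

-16


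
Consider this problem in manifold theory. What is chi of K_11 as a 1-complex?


K_11: V = 11, E = C(11,2) = 55.
chi = V - E = 11 - 55 = -44

-44


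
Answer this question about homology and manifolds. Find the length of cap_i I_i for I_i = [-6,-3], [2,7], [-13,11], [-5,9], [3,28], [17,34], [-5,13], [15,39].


Intersection = [max(a_i), min(b_i)] = [17, -3].
Since 17 > -3, the intersection is empty.
Length = 0

0


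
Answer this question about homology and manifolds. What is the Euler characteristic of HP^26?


HP^26 has one cell in each dimension 0, 4, ..., 4*26 (26+1 cells, all even-dim).
chi = 26 + 1 = 27

27


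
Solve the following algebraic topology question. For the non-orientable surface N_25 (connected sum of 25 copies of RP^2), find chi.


For a non-orientable closed surface with k crosscaps: chi = 2 - k.
Here k = 25.
chi = 2 - 25 = -23

-23


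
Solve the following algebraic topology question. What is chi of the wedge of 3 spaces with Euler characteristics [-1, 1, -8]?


chi(A v B) = chi(A) + chi(B) - 1 (one point identified).
For 3 spaces: chi = (sum chi_i) - (3 - 1).
sum = -8; chi = -8 - 2 = -10

-10


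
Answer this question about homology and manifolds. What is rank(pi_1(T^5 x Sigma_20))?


pi_1(A x B) = pi_1(A) x pi_1(B); rank of abelianization = b_1.
b_1(T^5) = 5, b_1(Sigma_20) = 2*20 = 40.
b_1(product) = 5 + 40 = 45

45


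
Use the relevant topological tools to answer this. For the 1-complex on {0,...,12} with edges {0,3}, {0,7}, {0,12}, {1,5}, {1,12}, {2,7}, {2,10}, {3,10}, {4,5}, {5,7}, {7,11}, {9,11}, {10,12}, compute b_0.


Run DFS/union-find over 13 vertices.
V = 13, E = 13.
Number of components = 3

3


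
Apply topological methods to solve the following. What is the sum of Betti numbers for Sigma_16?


For Sigma_16: b_0 = 1, b_1 = 2g = 32, b_2 = 1.
Total = 1 + 32 + 1 = 34

34


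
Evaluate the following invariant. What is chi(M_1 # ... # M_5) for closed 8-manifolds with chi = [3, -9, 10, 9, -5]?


For n-manifolds: chi(A#B) = chi(A) + chi(B) - chi(S^8).
chi(S^8) = 1 + (-1)^8 = 2.
chi(#) = (sum chi_i) - (5-1)*chi(S^8) = 8 - 4*2 = 0

0


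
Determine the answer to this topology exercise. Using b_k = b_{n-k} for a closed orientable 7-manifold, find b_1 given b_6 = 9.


Poincare duality for closed orientable n-manifolds: b_k = b_{n-k}.
Here n = 7, so b_1 = b_6 = 9

9


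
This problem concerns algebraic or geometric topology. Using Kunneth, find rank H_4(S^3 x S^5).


Each S^d has Poincare polynomial 1 + t^d.
The product S^3 x S^5 has Poincare polynomial prod(1+t^d_i).
Expanding: b_0=1, b_3=1, b_5=1, b_8=1.
b_4 = 0

0


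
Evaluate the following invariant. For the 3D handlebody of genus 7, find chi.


A genus-g handlebody deformation retracts to a wedge of g circles.
chi(vee_g S^1) = 1 - g.
chi(H_7) = 1 - 7 = -6

-6


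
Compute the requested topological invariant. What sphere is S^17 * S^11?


Join of spheres: S^m * S^n = S^{m+n+1}.
dim = 17 + 11 + 1 = 29

29


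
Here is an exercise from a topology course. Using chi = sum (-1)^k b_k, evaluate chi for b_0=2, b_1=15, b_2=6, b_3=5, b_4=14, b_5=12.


chi = sum_k (-1)^k b_k.
= (2) + (-15) + (6) + (-5) + (14) + (-12)
= -10

-10


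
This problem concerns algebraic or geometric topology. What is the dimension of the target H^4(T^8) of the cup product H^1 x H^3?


Cup product: H^p x H^q -> H^{p+q}; here p+q = 1+3 = 4.
rank H^k(T^n) = C(n,k).
C(8,4) = 70

70


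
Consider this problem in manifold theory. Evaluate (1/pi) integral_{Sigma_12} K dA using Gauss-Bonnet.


Gauss-Bonnet: integral K dA = 2*pi*chi(M).
chi(Sigma_12) = 2 - 2*12 = -22.
(integral K dA)/pi = 2*chi = 2*(-22) = -44

-44


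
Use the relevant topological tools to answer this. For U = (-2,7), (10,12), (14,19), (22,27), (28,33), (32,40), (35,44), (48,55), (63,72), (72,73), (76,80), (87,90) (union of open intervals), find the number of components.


Sort and merge overlapping open intervals.
Merged: (-2,7), (10,12), (14,19), (22,27), (28,44), (48,55), (63,72), (72,73), (76,80), (87,90).
Number of components = 10

10


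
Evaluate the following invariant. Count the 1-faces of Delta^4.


Delta^4 has 4+1 vertices. A 1-face is a choice of 1+1 vertices.
f_1 = C(4+1, 1+1) = C(5,2) = 10

10


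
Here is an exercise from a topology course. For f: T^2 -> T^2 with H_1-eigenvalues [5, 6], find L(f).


For a torus self-map: L(f) = det(I - A) where A acts on H_1.
L(f) = (1-5) * (1-6) = -4 * -5 = 20

20


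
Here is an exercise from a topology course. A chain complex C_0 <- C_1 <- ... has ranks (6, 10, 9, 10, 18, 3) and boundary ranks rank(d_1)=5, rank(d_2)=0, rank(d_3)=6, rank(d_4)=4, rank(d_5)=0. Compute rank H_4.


rank H_k = rank(ker d_k) - rank(im d_{k+1}).
rank(ker d_4) = rank(C_4) - rank(d_4) = 18 - 4 = 14.
rank(im d_{4+1}) = 0.
rank H_4 = 14 - 0 = 14

14


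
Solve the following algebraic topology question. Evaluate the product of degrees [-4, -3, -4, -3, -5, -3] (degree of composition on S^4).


Degree is multiplicative: deg(composition) = product of degrees.
= (-4) * (-3) * (-4) * (-3) * (-5) * (-3) = 2160

2160


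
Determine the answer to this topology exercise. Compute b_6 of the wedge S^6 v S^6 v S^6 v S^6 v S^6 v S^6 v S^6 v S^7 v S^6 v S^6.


For a wedge of spheres, H_k (k>0) is free on one generator per sphere of dimension k.
Spheres of dimension 6: count = 9.
b_6 = 9

9


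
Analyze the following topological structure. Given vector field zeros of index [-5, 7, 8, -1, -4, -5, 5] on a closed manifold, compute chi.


Poincare-Hopf: chi(M) = sum of indices of zeros.
chi = (-5) + (7) + (8) + (-1) + (-4) + (-5) + (5) = 5

5


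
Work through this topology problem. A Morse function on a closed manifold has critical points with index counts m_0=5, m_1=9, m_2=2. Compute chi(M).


Morse theory: chi(M) = sum_k (-1)^k m_k where m_k = #(index-k critical points).
= (5) + (-9) + (2) = -2

-2


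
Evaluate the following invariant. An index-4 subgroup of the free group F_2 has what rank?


Nielsen-Schreier: an index-n subgroup of F_r is free of rank 1 + n(r-1).
Equivalently: chi(cover) = n*chi(base); chi(vee_r S^1) = 1 - 2 = -1.
chi(E) = 4*(-1) = -4; rank = 1 - chi(E) = 1 - (-4) = 5.
rank = 1 + 4*(2-1) = 1 + 4 = 5

5


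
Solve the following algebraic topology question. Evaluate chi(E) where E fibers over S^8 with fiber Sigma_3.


chi(S^8) = 2 (n even), chi(Sigma_3) = 2 - 2*3 = -4.
chi(E) = 2 * (-4) = -8

-8


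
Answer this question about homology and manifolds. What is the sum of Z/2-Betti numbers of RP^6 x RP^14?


dim H^*(RP^n; Z/2) = n+1 (one Z/2 in each degree 0..n).
Total Betti number is multiplicative.
Total = (6+1) * (14+1) = 7 * 15 = 105

105


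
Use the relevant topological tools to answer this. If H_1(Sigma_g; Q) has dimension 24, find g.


For a closed orientable surface: b_1 = 2g.
24 = 2g
g = 24 / 2 = 12

12


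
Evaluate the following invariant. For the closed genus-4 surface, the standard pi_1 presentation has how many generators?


Standard presentation: pi_1(Sigma_g) = <a_1,b_1,...,a_g,b_g | [a_1,b_1]...[a_g,b_g] = 1>.
Number of generators = 2g = 2*4 = 8

8


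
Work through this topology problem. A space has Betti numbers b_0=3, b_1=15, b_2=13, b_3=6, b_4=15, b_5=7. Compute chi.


chi = sum_k (-1)^k b_k.
= (3) + (-15) + (13) + (-6) + (15) + (-7)
= 3

3


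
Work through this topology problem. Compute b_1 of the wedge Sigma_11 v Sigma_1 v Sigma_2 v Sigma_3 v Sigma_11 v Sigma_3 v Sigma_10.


For a wedge X v Y: reduced H_k(X v Y) = H_k(X) + H_k(Y).
Each Sigma_g contributes b_1 = 2g.
b_1 = 22 + 2 + 4 + 6 + 22 + 6 + 20 = 82

82


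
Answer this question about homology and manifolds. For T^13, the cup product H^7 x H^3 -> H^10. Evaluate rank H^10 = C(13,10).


Cup product: H^p x H^q -> H^{p+q}; here p+q = 7+3 = 10.
rank H^k(T^n) = C(n,k).
C(13,10) = 286

286


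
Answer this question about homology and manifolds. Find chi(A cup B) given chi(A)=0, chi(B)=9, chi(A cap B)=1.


chi(A cup B) = chi(A) + chi(B) - chi(A cap B)
= 0 + (9) - (1)
= 8

8


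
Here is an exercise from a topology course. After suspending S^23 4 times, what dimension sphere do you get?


Each suspension raises dimension by 1: Sigma S^n = S^{n+1}.
Sigma^4 S^23 = S^{23+4} = S^27

27


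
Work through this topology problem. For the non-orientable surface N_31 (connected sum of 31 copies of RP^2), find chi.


For a non-orientable closed surface with k crosscaps: chi = 2 - k.
Here k = 31.
chi = 2 - 31 = -29

-29


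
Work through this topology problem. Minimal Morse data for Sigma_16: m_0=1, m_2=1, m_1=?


A perfect Morse function has m_k = b_k.
For Sigma_16: b_0=1, b_1=2g=32, b_2=1.
Saddles m_1 = 2g = 32

32


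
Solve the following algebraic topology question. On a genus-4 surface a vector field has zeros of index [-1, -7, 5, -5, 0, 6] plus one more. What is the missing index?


Poincare-Hopf: sum of indices = chi(M).
chi(Sigma_4) = 2 - 2*4 = -6.
Sum of known indices = -2.
x = chi - (sum known) = -6 - (-2) = -4

-4


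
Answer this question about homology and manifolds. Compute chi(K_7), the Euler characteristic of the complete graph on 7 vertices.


K_7: V = 7, E = C(7,2) = 21.
chi = V - E = 7 - 21 = -14

-14


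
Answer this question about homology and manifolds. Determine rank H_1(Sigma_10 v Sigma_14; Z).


For a wedge: H_1(A v B) = H_1(A) + H_1(B).
b_1(Sigma_10) = 20, b_1(Sigma_14) = 28.
b_1 = 20 + 28 = 48

48


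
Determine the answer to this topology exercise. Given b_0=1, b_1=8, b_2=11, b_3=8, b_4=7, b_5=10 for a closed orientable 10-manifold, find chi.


By Poincare duality b_k = b_{10-k}, so full Betti numbers: b_0=1, b_1=8, b_2=11, b_3=8, b_4=7, b_5=10, b_6=7, b_7=8, b_8=11, b_9=8, b_10=1.
chi = sum (-1)^k b_k = -4

-4


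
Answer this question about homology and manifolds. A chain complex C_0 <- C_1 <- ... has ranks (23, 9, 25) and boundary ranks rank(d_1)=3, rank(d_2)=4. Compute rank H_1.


rank H_k = rank(ker d_k) - rank(im d_{k+1}).
rank(ker d_1) = rank(C_1) - rank(d_1) = 9 - 3 = 6.
rank(im d_{1+1}) = 4.
rank H_1 = 6 - 4 = 2

2


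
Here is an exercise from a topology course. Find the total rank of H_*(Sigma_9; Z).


For Sigma_9: b_0 = 1, b_1 = 2g = 18, b_2 = 1.
Total = 1 + 18 + 1 = 20

20


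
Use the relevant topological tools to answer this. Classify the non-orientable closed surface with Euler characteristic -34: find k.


chi = 2 - k for closed non-orientable surfaces with k crosscaps.
-34 = 2 - k
k = 2 - (-34) = 36

36


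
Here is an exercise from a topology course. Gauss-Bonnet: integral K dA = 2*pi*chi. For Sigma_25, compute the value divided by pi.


Gauss-Bonnet: integral K dA = 2*pi*chi(M).
chi(Sigma_25) = 2 - 2*25 = -48.
(integral K dA)/pi = 2*chi = 2*(-48) = -96

-96


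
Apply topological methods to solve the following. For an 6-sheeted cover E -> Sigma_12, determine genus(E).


For an n-sheeted cover: chi(E) = n * chi(B).
chi(Sigma_12) = 2 - 2*12 = -22.
chi(E) = 6 * (-22) = -132.
genus(E) = (2 - chi(E))/2 = (2 - (-132))/2 = 134/2 = 67

67


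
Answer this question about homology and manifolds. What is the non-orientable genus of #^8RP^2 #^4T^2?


Since a >= 1, the sum is non-orientable; each T^2 can be replaced by RP^2 # RP^2 (since T^2#RP^2 = 3RP^2).
Total crosscaps k = 8 + 2*4 = 16.
Check via chi: chi = 8*1 + 4*0 - (8+4-1)*2 = -14 = 2 - k = -14. Consistent.

16


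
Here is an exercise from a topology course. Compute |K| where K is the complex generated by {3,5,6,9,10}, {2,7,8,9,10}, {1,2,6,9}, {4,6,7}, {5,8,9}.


Each maximal simplex on m vertices has 2^m - 1 nonempty faces.
Take the union (dedupe shared faces).
Total distinct faces = 76

76


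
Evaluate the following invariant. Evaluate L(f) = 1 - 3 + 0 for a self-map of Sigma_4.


L(f) = tr(f_0*) - tr(f_1*) + tr(f_2*).
= 1 - (3) + (0)
= -2

-2


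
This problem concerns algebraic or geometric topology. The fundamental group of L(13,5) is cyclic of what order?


pi_1(L(p,q)) = Z/pZ for any q coprime to p.
|pi_1(L(13,5))| = 13

13


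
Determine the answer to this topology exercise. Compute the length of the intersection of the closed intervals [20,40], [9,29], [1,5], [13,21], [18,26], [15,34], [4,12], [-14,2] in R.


Intersection = [max(a_i), min(b_i)] = [20, 2].
Since 20 > 2, the intersection is empty.
Length = 0

0


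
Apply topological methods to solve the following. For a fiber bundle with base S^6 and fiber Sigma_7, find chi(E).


chi(S^6) = 2 (n even), chi(Sigma_7) = 2 - 2*7 = -12.
chi(E) = 2 * (-12) = -24

-24


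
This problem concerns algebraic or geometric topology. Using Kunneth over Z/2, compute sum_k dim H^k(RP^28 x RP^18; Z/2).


dim H^*(RP^n; Z/2) = n+1 (one Z/2 in each degree 0..n).
Total Betti number is multiplicative.
Total = (28+1) * (18+1) = 29 * 19 = 551

551


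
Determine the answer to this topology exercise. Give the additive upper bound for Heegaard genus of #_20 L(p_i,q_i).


Heegaard genus satisfies g(A#B) <= g(A) + g(B).
Each lens space has g = 1.
Upper bound: 20 * 1 = 20

20


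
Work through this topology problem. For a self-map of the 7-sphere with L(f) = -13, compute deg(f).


L(f) = 1 + (-1)^7 deg(f) on S^7.
-13 = 1 + (-1)^7 * deg(f)
(-1)^7 * deg(f) = -14
deg(f) = 14

14


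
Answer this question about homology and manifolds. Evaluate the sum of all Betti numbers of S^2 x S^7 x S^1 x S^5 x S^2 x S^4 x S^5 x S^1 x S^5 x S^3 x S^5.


Total Betti number is multiplicative under products.
Each S^d (d>=1) has total Betti number 2.
There are 11 sphere factors.
Total = 2^11 = 2048

2048


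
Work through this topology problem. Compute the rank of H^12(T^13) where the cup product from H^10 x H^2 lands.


Cup product: H^p x H^q -> H^{p+q}; here p+q = 10+2 = 12.
rank H^k(T^n) = C(n,k).
C(13,12) = 13

13


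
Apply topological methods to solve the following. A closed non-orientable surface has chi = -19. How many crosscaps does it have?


chi = 2 - k for closed non-orientable surfaces with k crosscaps.
-19 = 2 - k
k = 2 - (-19) = 21

21


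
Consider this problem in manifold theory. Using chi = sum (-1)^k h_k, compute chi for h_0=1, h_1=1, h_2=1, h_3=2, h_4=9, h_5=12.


Handles of index k contribute (-1)^k to chi (same as CW cells).
chi = (1) + (-1) + (1) + (-2) + (9) + (-12) = -4

-4


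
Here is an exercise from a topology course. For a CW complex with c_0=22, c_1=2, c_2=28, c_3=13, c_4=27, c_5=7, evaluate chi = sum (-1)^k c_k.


chi = sum_k (-1)^k c_k.
= (-1)^0*22 + (-1)^1*2 + (-1)^2*28 + (-1)^3*13 + (-1)^4*27 + (-1)^5*7
= (22) + (-2) + (28) + (-13) + (27) + (-7)
= 55

55


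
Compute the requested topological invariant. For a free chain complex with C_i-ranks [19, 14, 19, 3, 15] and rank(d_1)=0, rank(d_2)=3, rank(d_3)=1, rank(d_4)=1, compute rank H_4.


rank H_k = rank(ker d_k) - rank(im d_{k+1}).
rank(ker d_4) = rank(C_4) - rank(d_4) = 15 - 1 = 14.
rank(im d_{4+1}) = 0.
rank H_4 = 14 - 0 = 14

14
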